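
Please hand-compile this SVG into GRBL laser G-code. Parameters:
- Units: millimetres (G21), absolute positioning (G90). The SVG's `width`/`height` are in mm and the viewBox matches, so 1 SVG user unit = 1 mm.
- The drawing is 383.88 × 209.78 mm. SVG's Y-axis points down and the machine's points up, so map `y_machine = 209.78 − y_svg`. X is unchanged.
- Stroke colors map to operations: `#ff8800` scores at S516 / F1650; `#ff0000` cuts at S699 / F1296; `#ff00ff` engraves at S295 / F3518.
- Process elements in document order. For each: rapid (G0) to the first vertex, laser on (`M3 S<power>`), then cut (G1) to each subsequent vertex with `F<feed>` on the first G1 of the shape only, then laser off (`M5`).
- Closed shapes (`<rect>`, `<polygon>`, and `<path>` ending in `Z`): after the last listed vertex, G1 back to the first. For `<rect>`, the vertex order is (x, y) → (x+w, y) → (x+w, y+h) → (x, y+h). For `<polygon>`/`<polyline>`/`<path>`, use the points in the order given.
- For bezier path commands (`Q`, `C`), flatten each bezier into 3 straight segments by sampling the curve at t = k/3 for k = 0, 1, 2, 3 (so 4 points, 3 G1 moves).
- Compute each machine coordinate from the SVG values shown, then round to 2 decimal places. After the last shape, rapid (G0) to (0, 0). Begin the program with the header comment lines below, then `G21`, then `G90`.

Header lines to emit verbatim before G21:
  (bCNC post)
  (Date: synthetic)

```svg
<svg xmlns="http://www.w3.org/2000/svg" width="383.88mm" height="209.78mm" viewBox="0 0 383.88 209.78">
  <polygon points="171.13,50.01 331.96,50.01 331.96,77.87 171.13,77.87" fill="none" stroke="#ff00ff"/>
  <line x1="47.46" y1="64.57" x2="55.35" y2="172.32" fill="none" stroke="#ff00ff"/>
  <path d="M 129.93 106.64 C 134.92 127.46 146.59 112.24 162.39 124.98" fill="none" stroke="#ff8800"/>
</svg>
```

1 u = 1 mm; y_m = 209.78 − y.

[1] `<polygon>` rectangle, #ff00ff→engrave S295 F3518: (171.13,159.77) → (331.96,159.77) → (331.96,131.91) → (171.13,131.91) → (171.13,159.77) (closed)

[2] `<line>` line segment, #ff00ff→engrave S295 F3518: (47.46,145.21) → (55.35,37.46)

[3] `<path>` cubic bezier, #ff8800→score S516 F1650: (129.93,103.14) → (137.05,91.96) → (148.06,90.59) → (162.39,84.80)

(bCNC post)
(Date: synthetic)
G21
G90
G0 X171.13 Y159.77
M3 S295
G1 X331.96 Y159.77 F3518
G1 X331.96 Y131.91
G1 X171.13 Y131.91
G1 X171.13 Y159.77
M5
G0 X47.46 Y145.21
M3 S295
G1 X55.35 Y37.46 F3518
M5
G0 X129.93 Y103.14
M3 S516
G1 X137.05 Y91.96 F1650
G1 X148.06 Y90.59
G1 X162.39 Y84.80
M5
G0 X0.00 Y0.00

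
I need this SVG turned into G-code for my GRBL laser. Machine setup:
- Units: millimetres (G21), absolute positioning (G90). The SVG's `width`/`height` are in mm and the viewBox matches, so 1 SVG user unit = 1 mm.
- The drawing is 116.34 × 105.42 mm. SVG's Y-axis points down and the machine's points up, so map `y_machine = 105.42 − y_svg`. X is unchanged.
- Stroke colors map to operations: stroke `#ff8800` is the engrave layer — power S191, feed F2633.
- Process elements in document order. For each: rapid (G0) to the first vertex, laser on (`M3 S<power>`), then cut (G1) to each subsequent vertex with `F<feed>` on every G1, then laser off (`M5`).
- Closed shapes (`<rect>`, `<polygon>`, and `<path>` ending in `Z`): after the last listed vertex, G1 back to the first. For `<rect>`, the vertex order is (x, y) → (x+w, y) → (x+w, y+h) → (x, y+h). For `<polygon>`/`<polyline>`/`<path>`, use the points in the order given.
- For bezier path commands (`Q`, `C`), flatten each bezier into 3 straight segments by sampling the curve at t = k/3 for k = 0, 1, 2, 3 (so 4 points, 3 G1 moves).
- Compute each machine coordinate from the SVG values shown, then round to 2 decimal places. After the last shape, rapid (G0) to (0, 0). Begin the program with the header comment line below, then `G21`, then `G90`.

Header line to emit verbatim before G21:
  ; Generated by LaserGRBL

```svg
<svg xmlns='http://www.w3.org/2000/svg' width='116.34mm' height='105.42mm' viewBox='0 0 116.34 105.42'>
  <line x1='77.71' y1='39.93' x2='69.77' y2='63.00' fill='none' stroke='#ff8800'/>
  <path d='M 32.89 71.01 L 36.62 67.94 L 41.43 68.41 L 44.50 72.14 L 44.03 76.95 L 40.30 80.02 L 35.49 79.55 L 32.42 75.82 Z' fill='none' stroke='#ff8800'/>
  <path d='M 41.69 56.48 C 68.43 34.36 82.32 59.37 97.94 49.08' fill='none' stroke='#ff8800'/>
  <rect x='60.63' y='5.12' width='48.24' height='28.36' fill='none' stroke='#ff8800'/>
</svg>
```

Since the viewBox matches the mm dimensions, user units are millimetres directly. The only transform is the Y-flip y_m = 105.42 − y_svg.

Shape 1 is a line segment drawn with `<line>`. Its stroke #ff8800 means engrave at S191, F2633. After flipping Y the toolpath is (77.71,65.49) → (69.77,42.42).

Shape 2 is a regular polygon drawn with `<path>`. Its stroke #ff8800 means engrave at S191, F2633. After flipping Y the toolpath is (32.89,34.41) → (36.62,37.48) → (41.43,37.01) → (44.50,33.28) → (44.03,28.47) → (40.30,25.40) → (35.49,25.87) → (32.42,29.60) → (32.89,34.41), returning to the start.

Shape 3 is a cubic bezier drawn with `<path>`. Its stroke #ff8800 means engrave at S191, F2633. After flipping Y the toolpath is (41.69,48.94) → (64.69,58.40) → (82.36,54.76) → (97.94,56.34).

Shape 4 is a rectangle drawn with `<rect>`. Its stroke #ff8800 means engrave at S191, F2633. After flipping Y the toolpath is (60.63,100.30) → (108.87,100.30) → (108.87,71.94) → (60.63,71.94) → (60.63,100.30), returning to the start.

; Generated by LaserGRBL
G21
G90
G0 X77.71 Y65.49
M3 S191
G1 X69.77 Y42.42 F2633
M5
G0 X32.89 Y34.41
M3 S191
G1 X36.62 Y37.48 F2633
G1 X41.43 Y37.01 F2633
G1 X44.50 Y33.28 F2633
G1 X44.03 Y28.47 F2633
G1 X40.30 Y25.40 F2633
G1 X35.49 Y25.87 F2633
G1 X32.42 Y29.60 F2633
G1 X32.89 Y34.41 F2633
M5
G0 X41.69 Y48.94
M3 S191
G1 X64.69 Y58.40 F2633
G1 X82.36 Y54.76 F2633
G1 X97.94 Y56.34 F2633
M5
G0 X60.63 Y100.30
M3 S191
G1 X108.87 Y100.30 F2633
G1 X108.87 Y71.94 F2633
G1 X60.63 Y71.94 F2633
G1 X60.63 Y100.30 F2633
M5
G0 X0.00 Y0.00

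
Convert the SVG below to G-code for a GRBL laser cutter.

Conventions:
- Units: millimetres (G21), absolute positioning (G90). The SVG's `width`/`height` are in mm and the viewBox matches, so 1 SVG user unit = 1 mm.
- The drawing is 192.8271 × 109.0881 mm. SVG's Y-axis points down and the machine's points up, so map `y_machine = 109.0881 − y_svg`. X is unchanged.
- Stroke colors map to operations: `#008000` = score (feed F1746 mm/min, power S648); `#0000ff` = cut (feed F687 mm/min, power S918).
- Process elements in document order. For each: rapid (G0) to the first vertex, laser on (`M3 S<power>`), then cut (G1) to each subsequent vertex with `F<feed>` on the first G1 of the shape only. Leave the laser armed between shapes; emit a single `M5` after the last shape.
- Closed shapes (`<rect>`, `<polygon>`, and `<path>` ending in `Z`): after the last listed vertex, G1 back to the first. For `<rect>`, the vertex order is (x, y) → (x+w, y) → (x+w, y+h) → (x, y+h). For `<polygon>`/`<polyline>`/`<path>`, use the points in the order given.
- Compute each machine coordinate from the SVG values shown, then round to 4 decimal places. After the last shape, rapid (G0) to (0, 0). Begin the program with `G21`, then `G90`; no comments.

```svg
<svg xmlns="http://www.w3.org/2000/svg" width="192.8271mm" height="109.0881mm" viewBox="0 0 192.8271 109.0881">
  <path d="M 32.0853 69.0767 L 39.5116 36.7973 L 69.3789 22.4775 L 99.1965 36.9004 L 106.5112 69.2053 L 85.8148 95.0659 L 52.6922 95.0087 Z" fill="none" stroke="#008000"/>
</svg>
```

G21
G90
G0 X32.0853 Y40.0114
M3 S648
G1 X39.5116 Y72.2908 F1746
G1 X69.3789 Y86.6106
G1 X99.1965 Y72.1877
G1 X106.5112 Y39.8828
G1 X85.8148 Y14.0222
G1 X52.6922 Y14.0794
G1 X32.0853 Y40.0114
M5
G0 X0.0000 Y0.0000

Since the viewBox matches the mm dimensions, user units are millimetres directly. The only transform is the Y-flip y_m = 109.0881 − y_svg.

Shape 1 is a regular polygon drawn with `<path>`. Its stroke #008000 means score at S648, F1746. After flipping Y the toolpath is (32.0853,40.0114) → (39.5116,72.2908) → (69.3789,86.6106) → (99.1965,72.1877) → (106.5112,39.8828) → (85.8148,14.0222) → (52.6922,14.0794) → (32.0853,40.0114), returning to the start.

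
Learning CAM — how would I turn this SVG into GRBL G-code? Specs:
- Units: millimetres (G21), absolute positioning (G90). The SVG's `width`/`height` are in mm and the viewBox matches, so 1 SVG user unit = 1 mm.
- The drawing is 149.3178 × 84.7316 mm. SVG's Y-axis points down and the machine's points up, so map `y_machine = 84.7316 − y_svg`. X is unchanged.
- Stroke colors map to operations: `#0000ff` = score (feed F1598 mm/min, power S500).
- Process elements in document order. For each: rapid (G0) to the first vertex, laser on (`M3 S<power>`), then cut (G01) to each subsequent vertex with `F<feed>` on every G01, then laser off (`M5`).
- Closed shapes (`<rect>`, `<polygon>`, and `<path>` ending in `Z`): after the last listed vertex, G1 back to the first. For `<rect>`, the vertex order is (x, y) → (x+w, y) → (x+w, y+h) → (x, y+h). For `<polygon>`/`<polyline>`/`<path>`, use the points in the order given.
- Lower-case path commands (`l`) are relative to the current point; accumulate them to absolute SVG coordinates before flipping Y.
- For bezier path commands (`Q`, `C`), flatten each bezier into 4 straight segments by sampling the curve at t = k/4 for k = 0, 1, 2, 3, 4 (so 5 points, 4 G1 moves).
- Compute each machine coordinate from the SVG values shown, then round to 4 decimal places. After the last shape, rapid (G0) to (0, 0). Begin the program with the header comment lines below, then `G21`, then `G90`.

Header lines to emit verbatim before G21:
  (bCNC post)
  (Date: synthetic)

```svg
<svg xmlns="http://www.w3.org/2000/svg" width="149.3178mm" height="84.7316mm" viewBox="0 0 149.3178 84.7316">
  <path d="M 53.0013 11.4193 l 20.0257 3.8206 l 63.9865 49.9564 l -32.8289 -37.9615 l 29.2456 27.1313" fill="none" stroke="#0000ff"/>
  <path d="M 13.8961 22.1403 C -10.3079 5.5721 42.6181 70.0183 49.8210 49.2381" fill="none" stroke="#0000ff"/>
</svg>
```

(bCNC post)
(Date: synthetic)
G21
G90
G0 X53.0013 Y73.3123
M3 S500
G01 X73.0270 Y69.4917 F1598
G01 X137.0135 Y19.5353 F1598
G01 X104.1846 Y57.4968 F1598
G01 X133.4302 Y30.3655 F1598
M5
G0 X13.8961 Y62.5913
M3 S500
G01 X8.2854 Y62.4248 F1598
G01 X20.0810 Y47.4629 F1598
G01 X37.7653 Y33.2908 F1598
G01 X49.8210 Y35.4935 F1598
M5
G0 X0.0000 Y0.0000

1 u = 1 mm; y_m = 84.7316 − y.

[1] `<path>` open polyline, #0000ff→score S500 F1598: (53.0013,73.3123) → (73.0270,69.4917) → (137.0135,19.5353) → (104.1846,57.4968) → (133.4302,30.3655)

[2] `<path>` cubic bezier, #0000ff→score S500 F1598: (13.8961,62.5913) → (8.2854,62.4248) → (20.0810,47.4629) → (37.7653,33.2908) → (49.8210,35.4935)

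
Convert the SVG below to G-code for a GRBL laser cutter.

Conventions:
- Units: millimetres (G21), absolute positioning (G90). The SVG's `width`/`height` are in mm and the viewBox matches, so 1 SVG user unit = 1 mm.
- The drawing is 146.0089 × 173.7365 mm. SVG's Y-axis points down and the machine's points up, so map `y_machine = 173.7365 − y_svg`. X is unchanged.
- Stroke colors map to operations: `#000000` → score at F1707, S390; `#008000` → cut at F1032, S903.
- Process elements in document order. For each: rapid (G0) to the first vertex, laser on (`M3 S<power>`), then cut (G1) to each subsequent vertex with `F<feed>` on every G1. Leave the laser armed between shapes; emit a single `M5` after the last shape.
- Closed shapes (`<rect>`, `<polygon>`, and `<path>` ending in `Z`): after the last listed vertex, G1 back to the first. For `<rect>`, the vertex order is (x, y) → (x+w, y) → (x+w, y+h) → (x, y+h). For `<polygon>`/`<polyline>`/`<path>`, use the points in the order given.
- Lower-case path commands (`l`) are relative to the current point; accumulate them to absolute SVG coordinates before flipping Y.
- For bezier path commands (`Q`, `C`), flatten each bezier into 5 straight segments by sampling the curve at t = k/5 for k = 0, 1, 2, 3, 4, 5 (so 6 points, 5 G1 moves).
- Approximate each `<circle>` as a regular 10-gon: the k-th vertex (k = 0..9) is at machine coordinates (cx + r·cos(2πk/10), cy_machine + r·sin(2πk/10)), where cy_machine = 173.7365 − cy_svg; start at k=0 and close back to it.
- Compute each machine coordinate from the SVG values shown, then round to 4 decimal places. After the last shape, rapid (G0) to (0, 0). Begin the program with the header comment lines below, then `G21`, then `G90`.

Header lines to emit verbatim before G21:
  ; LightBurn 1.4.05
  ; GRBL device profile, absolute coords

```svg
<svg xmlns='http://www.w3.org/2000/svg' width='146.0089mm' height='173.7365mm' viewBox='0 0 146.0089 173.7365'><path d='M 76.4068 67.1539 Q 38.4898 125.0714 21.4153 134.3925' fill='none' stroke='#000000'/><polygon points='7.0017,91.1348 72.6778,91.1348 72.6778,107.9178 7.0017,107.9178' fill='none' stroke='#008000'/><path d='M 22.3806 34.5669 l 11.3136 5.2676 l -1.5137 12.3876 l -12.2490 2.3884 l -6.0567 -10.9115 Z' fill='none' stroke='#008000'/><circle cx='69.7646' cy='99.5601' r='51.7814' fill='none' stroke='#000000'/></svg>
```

; LightBurn 1.4.05
; GRBL device profile, absolute coords
G21
G90
G0 X76.4068 Y106.5826
M3 S390
G1 X62.0737 Y85.3595 F1707
G1 X49.4080 Y68.0240 F1707
G1 X38.4097 Y54.5763 F1707
G1 X29.0788 Y45.0163 F1707
G1 X21.4153 Y39.3440 F1707
G0 X7.0017 Y82.6017
M3 S903
G1 X72.6778 Y82.6017 F1032
G1 X72.6778 Y65.8187 F1032
G1 X7.0017 Y65.8187 F1032
G1 X7.0017 Y82.6017 F1032
G0 X22.3806 Y139.1696
M3 S903
G1 X33.6942 Y133.9020 F1032
G1 X32.1805 Y121.5144 F1032
G1 X19.9315 Y119.1260 F1032
G1 X13.8748 Y130.0375 F1032
G1 X22.3806 Y139.1696 F1032
G0 X121.5460 Y74.1764
M3 S390
G1 X111.6566 Y104.6127 F1707
G1 X85.7659 Y123.4234 F1707
G1 X53.7633 Y123.4234 F1707
G1 X27.8726 Y104.6127 F1707
G1 X17.9832 Y74.1764 F1707
G1 X27.8726 Y43.7401 F1707
G1 X53.7633 Y24.9294 F1707
G1 X85.7659 Y24.9294 F1707
G1 X111.6566 Y43.7401 F1707
G1 X121.5460 Y74.1764 F1707
M5
G0 X0.0000 Y0.0000

1 u = 1 mm; y_m = 173.7365 − y.

[1] `<path>` quadratic bezier, #000000→score S390 F1707: (76.4068,106.5826) → (62.0737,85.3595) → (49.4080,68.0240) → (38.4097,54.5763) → (29.0788,45.0163) → (21.4153,39.3440)

[2] `<polygon>` rectangle, #008000→cut S903 F1032: (7.0017,82.6017) → (72.6778,82.6017) → (72.6778,65.8187) → (7.0017,65.8187) → (7.0017,82.6017) (closed)

[3] `<path>` regular polygon, #008000→cut S903 F1032: (22.3806,139.1696) → (33.6942,133.9020) → (32.1805,121.5144) → (19.9315,119.1260) → (13.8748,130.0375) → (22.3806,139.1696) (closed)

[4] `<circle>` circle, #000000→score S390 F1707: (121.5460,74.1764) → (111.6566,104.6127) → (85.7659,123.4234) → (53.7633,123.4234) → (27.8726,104.6127) → (17.9832,74.1764) → (27.8726,43.7401) → (53.7633,24.9294) → (85.7659,24.9294) → (111.6566,43.7401) → (121.5460,74.1764) (closed)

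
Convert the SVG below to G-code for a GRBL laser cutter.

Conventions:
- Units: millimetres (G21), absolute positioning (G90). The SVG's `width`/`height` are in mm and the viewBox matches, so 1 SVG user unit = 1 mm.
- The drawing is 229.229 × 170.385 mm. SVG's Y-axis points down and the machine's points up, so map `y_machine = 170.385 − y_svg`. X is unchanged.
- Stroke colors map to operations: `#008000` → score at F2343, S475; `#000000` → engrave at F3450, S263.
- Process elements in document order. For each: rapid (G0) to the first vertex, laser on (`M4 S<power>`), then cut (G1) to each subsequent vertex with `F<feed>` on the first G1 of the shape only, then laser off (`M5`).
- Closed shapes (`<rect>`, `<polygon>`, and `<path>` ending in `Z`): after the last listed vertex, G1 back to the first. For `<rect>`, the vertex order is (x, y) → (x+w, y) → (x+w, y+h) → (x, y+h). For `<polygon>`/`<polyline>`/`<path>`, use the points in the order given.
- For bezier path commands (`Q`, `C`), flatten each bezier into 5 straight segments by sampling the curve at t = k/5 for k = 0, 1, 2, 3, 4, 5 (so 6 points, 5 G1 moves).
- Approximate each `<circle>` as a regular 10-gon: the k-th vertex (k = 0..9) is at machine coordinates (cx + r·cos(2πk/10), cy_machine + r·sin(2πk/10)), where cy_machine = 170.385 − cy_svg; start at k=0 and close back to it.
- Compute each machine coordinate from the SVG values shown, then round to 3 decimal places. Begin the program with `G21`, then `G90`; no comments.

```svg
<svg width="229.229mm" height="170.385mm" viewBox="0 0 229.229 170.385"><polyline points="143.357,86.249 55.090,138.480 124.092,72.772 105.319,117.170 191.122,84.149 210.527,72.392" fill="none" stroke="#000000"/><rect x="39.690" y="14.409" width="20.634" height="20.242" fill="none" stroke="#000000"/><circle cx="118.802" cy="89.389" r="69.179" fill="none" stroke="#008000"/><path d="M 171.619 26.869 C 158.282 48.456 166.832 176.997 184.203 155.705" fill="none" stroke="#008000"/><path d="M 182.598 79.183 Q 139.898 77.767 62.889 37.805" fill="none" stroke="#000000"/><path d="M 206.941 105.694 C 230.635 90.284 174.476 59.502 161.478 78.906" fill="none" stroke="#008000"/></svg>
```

G21
G90
G0 X143.357 Y84.136
M4 S263
G1 X55.090 Y31.905 F3450
G1 X124.092 Y97.613
G1 X105.319 Y53.215
G1 X191.122 Y86.236
G1 X210.527 Y97.993
M5
G0 X39.690 Y155.976
M4 S263
G1 X60.324 Y155.976 F3450
G1 X60.324 Y135.734
G1 X39.690 Y135.734
G1 X39.690 Y155.976
M5
G0 X187.981 Y80.996
M4 S475
G1 X174.769 Y121.658 F2343
G1 X140.179 Y146.789
G1 X97.425 Y146.789
G1 X62.835 Y121.658
G1 X49.623 Y80.996
G1 X62.835 Y40.334
G1 X97.425 Y15.203
G1 X140.179 Y15.203
G1 X174.769 Y40.334
G1 X187.981 Y80.996
M5
G0 X171.619 Y143.516
M4 S475
G1 X166.139 Y119.784 F2343
G1 X165.284 Y82.708
G1 X168.428 Y44.615
G1 X174.943 Y17.830
G1 X184.203 Y14.680
M5
G0 X182.598 Y91.202
M4 S263
G1 X164.146 Y93.310 F3450
G1 X142.949 Y98.502
G1 X119.007 Y106.778
G1 X92.320 Y118.137
G1 X62.889 Y132.580
M5
G0 X206.941 Y64.691
M4 S475
G1 X212.559 Y75.257 F2343
G1 X204.917 Y86.366
G1 X189.920 Y94.870
G1 X173.472 Y97.624
G1 X161.478 Y91.479
M5

Since the viewBox matches the mm dimensions, user units are millimetres directly. The only transform is the Y-flip y_m = 170.385 − y_svg.

Shape 1 is a open polyline drawn with `<polyline>`. Its stroke #000000 means engrave at S263, F3450. After flipping Y the toolpath is (143.357,84.136) → (55.090,31.905) → (124.092,97.613) → (105.319,53.215) → (191.122,86.236) → (210.527,97.993).

Shape 2 is a rectangle drawn with `<rect>`. Its stroke #000000 means engrave at S263, F3450. After flipping Y the toolpath is (39.690,155.976) → (60.324,155.976) → (60.324,135.734) → (39.690,135.734) → (39.690,155.976), returning to the start.

Shape 3 is a circle drawn with `<circle>`. Its stroke #008000 means score at S475, F2343. After flipping Y the toolpath is (187.981,80.996) → (174.769,121.658) → (140.179,146.789) → (97.425,146.789) → (62.835,121.658) → (49.623,80.996) → (62.835,40.334) → (97.425,15.203) → (140.179,15.203) → (174.769,40.334) → (187.981,80.996), returning to the start.

Shape 4 is a cubic bezier drawn with `<path>`. Its stroke #008000 means score at S475, F2343. After flipping Y the toolpath is (171.619,143.516) → (166.139,119.784) → (165.284,82.708) → (168.428,44.615) → (174.943,17.830) → (184.203,14.680).

Shape 5 is a quadratic bezier drawn with `<path>`. Its stroke #000000 means engrave at S263, F3450. After flipping Y the toolpath is (182.598,91.202) → (164.146,93.310) → (142.949,98.502) → (119.007,106.778) → (92.320,118.137) → (62.889,132.580).

Shape 6 is a cubic bezier drawn with `<path>`. Its stroke #008000 means score at S475, F2343. After flipping Y the toolpath is (206.941,64.691) → (212.559,75.257) → (204.917,86.366) → (189.920,94.870) → (173.472,97.624) → (161.478,91.479).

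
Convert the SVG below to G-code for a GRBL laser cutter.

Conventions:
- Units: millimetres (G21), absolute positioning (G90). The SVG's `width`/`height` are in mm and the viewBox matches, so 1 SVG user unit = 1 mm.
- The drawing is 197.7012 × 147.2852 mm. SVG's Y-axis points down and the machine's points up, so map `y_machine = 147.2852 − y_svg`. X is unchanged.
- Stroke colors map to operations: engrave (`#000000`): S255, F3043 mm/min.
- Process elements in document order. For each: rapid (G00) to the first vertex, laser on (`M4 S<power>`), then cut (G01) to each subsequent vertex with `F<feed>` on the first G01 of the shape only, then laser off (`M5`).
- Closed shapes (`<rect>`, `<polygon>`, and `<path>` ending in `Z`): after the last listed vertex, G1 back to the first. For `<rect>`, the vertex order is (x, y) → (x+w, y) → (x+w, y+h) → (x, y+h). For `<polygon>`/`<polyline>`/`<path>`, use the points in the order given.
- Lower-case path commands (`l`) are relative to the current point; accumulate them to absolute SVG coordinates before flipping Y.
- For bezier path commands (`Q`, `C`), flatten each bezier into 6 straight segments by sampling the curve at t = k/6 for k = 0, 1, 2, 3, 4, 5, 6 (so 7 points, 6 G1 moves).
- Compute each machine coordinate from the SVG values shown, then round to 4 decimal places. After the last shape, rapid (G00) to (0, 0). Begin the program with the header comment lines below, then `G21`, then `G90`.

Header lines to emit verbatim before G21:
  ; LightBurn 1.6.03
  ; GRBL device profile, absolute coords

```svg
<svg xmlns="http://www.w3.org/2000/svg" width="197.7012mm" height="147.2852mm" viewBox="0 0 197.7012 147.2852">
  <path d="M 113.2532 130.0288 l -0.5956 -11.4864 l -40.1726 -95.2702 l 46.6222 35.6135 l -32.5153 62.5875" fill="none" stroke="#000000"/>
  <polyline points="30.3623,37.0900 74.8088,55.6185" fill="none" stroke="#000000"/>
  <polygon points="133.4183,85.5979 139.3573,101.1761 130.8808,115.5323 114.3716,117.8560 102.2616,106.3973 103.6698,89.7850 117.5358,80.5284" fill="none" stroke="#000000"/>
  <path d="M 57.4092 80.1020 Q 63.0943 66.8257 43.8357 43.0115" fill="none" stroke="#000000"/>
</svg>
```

; LightBurn 1.6.03
; GRBL device profile, absolute coords
G21
G90
G00 X113.2532 Y17.2564
M4 S255
G01 X112.6576 Y28.7428 F3043
G01 X72.4850 Y124.0130
G01 X119.1072 Y88.3995
G01 X86.5919 Y25.8120
M5
G00 X30.3623 Y110.1952
M4 S255
G01 X74.8088 Y91.6667 F3043
M5
G00 X133.4183 Y61.6873
M4 S255
G01 X139.3573 Y46.1091 F3043
G01 X130.8808 Y31.7529
G01 X114.3716 Y29.4292
G01 X102.2616 Y40.8879
G01 X103.6698 Y57.5002
G01 X117.5358 Y66.7568
G01 X133.4183 Y61.6873
M5
G00 X57.4092 Y67.1832
M4 S255
G01 X58.6114 Y71.9014 F3043
G01 X58.4277 Y77.2049
G01 X56.8584 Y83.0940
G01 X53.9032 Y89.5684
G01 X49.5624 Y96.6284
G01 X43.8357 Y104.2737
M5
G00 X0.0000 Y0.0000

viewBox `0 0 197.7012 147.2852` with mm width/height → 1 unit = 1 mm. Flip: y_m = 147.2852 − y_svg.

**Shape 1** — `<path>` open polyline, stroke `#000000` → engrave (S255, F3043). Machine vertices: (113.2532,17.2564) → (112.6576,28.7428) → (72.4850,124.0130) → (119.1072,88.3995) → (86.5919,25.8120). Open path.

**Shape 2** — `<polyline>` line segment, stroke `#000000` → engrave (S255, F3043). Machine vertices: (30.3623,110.1952) → (74.8088,91.6667). Open path.

**Shape 3** — `<polygon>` regular polygon, stroke `#000000` → engrave (S255, F3043). Machine vertices: (133.4183,61.6873) → (139.3573,46.1091) → (130.8808,31.7529) → (114.3716,29.4292) → (102.2616,40.8879) → (103.6698,57.5002) → (117.5358,66.7568) → (133.4183,61.6873). Closed: final G1 returns to the first vertex.

**Shape 4** — `<path>` quadratic bezier, stroke `#000000` → engrave (S255, F3043). Control points (SVG): P0=(57.4092,80.1020), P1=(63.0943,66.8257), P2=(43.8357,43.0115); sampled at t=k/6. Machine vertices: (57.4092,67.1832) → (58.6114,71.9014) → (58.4277,77.2049) → (56.8584,83.0940) → (53.9032,89.5684) → (49.5624,96.6284) → (43.8357,104.2737). Open path.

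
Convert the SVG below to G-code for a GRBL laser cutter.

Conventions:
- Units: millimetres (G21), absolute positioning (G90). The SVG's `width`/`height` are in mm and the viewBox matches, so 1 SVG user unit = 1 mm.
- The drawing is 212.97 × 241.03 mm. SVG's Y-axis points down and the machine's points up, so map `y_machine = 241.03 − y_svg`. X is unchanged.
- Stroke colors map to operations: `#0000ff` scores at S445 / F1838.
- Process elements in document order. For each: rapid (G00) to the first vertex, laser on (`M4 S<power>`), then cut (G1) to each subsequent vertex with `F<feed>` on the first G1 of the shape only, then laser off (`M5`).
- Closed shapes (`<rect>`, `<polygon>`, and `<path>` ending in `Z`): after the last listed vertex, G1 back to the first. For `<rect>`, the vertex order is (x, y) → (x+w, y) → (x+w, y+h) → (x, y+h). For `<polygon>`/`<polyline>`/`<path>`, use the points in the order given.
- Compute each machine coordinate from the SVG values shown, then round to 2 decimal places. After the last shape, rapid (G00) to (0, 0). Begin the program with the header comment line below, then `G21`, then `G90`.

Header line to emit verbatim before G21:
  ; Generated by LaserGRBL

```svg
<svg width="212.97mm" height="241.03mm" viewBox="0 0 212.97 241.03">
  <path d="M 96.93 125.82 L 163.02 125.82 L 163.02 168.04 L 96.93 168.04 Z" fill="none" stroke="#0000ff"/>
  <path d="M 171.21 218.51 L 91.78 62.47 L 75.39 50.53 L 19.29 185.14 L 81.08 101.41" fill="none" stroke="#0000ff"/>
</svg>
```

1 u = 1 mm; y_m = 241.03 − y.

[1] `<path>` rectangle, #0000ff→score S445 F1838: (96.93,115.21) → (163.02,115.21) → (163.02,72.99) → (96.93,72.99) → (96.93,115.21) (closed)

[2] `<path>` open polyline, #0000ff→score S445 F1838: (171.21,22.52) → (91.78,178.56) → (75.39,190.50) → (19.29,55.89) → (81.08,139.62)

; Generated by LaserGRBL
G21
G90
G00 X96.93 Y115.21
M4 S445
G1 X163.02 Y115.21 F1838
G1 X163.02 Y72.99
G1 X96.93 Y72.99
G1 X96.93 Y115.21
M5
G00 X171.21 Y22.52
M4 S445
G1 X91.78 Y178.56 F1838
G1 X75.39 Y190.50
G1 X19.29 Y55.89
G1 X81.08 Y139.62
M5
G00 X0.00 Y0.00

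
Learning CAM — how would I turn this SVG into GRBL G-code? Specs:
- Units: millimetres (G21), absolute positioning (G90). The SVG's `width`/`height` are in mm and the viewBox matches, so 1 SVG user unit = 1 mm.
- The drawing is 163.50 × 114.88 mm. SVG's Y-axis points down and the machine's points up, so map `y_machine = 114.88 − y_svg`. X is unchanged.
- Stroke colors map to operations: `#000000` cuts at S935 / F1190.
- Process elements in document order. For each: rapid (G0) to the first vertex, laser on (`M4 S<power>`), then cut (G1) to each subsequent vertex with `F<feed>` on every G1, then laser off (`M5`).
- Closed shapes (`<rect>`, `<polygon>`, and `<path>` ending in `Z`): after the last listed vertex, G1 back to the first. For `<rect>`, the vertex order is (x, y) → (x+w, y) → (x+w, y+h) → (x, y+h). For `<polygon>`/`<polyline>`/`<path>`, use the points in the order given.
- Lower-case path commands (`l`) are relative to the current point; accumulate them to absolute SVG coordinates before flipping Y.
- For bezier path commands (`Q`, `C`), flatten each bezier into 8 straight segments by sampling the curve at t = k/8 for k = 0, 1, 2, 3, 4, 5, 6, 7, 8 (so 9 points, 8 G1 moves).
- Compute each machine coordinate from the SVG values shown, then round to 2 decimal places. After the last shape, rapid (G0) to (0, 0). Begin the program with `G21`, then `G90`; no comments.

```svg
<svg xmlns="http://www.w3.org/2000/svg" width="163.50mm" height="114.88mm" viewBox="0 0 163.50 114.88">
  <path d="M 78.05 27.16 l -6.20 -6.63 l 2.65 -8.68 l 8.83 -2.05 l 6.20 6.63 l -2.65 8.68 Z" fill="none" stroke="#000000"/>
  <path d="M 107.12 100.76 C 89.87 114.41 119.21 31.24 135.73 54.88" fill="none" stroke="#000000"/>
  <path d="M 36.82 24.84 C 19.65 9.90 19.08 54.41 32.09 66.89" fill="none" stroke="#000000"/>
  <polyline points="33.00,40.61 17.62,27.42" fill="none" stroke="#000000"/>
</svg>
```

Since the viewBox matches the mm dimensions, user units are millimetres directly. The only transform is the Y-flip y_m = 114.88 − y_svg.

Shape 1 is a regular polygon drawn with `<path>`. Its stroke #000000 means cut at S935, F1190. After flipping Y the toolpath is (78.05,87.72) → (71.85,94.35) → (74.50,103.03) → (83.33,105.08) → (89.53,98.45) → (86.88,89.77) → (78.05,87.72), returning to the start.

Shape 2 is a cubic bezier drawn with `<path>`. Its stroke #000000 means cut at S935, F1190. After flipping Y the toolpath is (107.12,14.12) → (102.72,13.14) → (101.99,18.85) → (104.24,28.87) → (108.76,40.81) → (114.87,52.27) → (121.86,60.88) → (129.05,64.26) → (135.73,60.00).

Shape 3 is a cubic bezier drawn with `<path>`. Its stroke #000000 means cut at S935, F1190. After flipping Y the toolpath is (36.82,90.04) → (31.15,93.03) → (27.01,91.53) → (24.35,86.59) → (23.14,79.30) → (23.34,70.72) → (24.93,61.93) → (27.85,53.99) → (32.09,47.99).

Shape 4 is a line segment drawn with `<polyline>`. Its stroke #000000 means cut at S935, F1190. After flipping Y the toolpath is (33.00,74.27) → (17.62,87.46).

G21
G90
G0 X78.05 Y87.72
M4 S935
G1 X71.85 Y94.35 F1190
G1 X74.50 Y103.03 F1190
G1 X83.33 Y105.08 F1190
G1 X89.53 Y98.45 F1190
G1 X86.88 Y89.77 F1190
G1 X78.05 Y87.72 F1190
M5
G0 X107.12 Y14.12
M4 S935
G1 X102.72 Y13.14 F1190
G1 X101.99 Y18.85 F1190
G1 X104.24 Y28.87 F1190
G1 X108.76 Y40.81 F1190
G1 X114.87 Y52.27 F1190
G1 X121.86 Y60.88 F1190
G1 X129.05 Y64.26 F1190
G1 X135.73 Y60.00 F1190
M5
G0 X36.82 Y90.04
M4 S935
G1 X31.15 Y93.03 F1190
G1 X27.01 Y91.53 F1190
G1 X24.35 Y86.59 F1190
G1 X23.14 Y79.30 F1190
G1 X23.34 Y70.72 F1190
G1 X24.93 Y61.93 F1190
G1 X27.85 Y53.99 F1190
G1 X32.09 Y47.99 F1190
M5
G0 X33.00 Y74.27
M4 S935
G1 X17.62 Y87.46 F1190
M5
G0 X0.00 Y0.00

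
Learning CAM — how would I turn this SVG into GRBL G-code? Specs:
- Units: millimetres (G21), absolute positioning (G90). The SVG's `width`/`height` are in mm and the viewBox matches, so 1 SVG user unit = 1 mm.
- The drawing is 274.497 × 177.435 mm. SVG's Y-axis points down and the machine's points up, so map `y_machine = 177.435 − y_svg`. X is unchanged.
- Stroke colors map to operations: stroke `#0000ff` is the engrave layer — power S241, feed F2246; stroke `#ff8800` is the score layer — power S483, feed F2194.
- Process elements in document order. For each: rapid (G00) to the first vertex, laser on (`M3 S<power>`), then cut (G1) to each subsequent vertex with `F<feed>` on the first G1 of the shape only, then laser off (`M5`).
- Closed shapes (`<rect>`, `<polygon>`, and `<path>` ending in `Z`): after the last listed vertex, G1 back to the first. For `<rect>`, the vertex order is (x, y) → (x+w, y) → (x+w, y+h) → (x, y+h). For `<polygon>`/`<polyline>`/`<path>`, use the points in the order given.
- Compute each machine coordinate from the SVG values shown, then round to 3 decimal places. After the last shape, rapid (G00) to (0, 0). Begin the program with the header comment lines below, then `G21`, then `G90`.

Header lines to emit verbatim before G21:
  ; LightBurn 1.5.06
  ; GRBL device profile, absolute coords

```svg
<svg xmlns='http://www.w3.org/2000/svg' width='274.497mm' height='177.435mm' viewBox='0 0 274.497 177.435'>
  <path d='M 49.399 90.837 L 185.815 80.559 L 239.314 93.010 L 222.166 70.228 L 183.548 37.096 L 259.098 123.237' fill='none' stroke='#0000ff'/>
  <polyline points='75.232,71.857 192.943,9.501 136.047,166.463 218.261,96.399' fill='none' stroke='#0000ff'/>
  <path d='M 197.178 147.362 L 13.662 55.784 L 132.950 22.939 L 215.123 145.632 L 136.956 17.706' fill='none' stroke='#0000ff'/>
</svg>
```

1 u = 1 mm; y_m = 177.435 − y.

[1] `<path>` open polyline, #0000ff→engrave S241 F2246: (49.399,86.598) → (185.815,96.876) → (239.314,84.425) → (222.166,107.207) → (183.548,140.339) → (259.098,54.198)

[2] `<polyline>` open polyline, #0000ff→engrave S241 F2246: (75.232,105.578) → (192.943,167.934) → (136.047,10.972) → (218.261,81.036)

[3] `<path>` open polyline, #0000ff→engrave S241 F2246: (197.178,30.073) → (13.662,121.651) → (132.950,154.496) → (215.123,31.803) → (136.956,159.729)

; LightBurn 1.5.06
; GRBL device profile, absolute coords
G21
G90
G00 X49.399 Y86.598
M3 S241
G1 X185.815 Y96.876 F2246
G1 X239.314 Y84.425
G1 X222.166 Y107.207
G1 X183.548 Y140.339
G1 X259.098 Y54.198
M5
G00 X75.232 Y105.578
M3 S241
G1 X192.943 Y167.934 F2246
G1 X136.047 Y10.972
G1 X218.261 Y81.036
M5
G00 X197.178 Y30.073
M3 S241
G1 X13.662 Y121.651 F2246
G1 X132.950 Y154.496
G1 X215.123 Y31.803
G1 X136.956 Y159.729
M5
G00 X0.000 Y0.000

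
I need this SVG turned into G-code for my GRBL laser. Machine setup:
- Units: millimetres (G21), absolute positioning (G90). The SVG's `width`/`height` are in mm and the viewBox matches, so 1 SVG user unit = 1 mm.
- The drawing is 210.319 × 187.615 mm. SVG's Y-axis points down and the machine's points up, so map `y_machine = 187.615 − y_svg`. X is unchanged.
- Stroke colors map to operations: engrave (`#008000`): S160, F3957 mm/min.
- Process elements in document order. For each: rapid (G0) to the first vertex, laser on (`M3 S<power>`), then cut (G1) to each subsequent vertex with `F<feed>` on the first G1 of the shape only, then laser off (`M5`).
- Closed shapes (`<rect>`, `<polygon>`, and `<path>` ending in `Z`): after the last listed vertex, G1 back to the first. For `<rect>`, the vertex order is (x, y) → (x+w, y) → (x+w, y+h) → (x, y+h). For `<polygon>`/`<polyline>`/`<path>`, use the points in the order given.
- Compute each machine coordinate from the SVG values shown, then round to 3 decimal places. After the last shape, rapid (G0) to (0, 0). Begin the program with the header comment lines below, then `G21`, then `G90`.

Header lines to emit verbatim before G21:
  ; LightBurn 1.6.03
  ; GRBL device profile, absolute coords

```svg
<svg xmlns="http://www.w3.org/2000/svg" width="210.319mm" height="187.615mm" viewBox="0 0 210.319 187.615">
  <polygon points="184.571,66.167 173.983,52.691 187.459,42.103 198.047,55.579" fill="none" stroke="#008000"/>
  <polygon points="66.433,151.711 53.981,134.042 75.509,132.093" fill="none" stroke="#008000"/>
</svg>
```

Since the viewBox matches the mm dimensions, user units are millimetres directly. The only transform is the Y-flip y_m = 187.615 − y_svg.

Shape 1 is a regular polygon drawn with `<polygon>`. Its stroke #008000 means engrave at S160, F3957. After flipping Y the toolpath is (184.571,121.448) → (173.983,134.924) → (187.459,145.512) → (198.047,132.036) → (184.571,121.448), returning to the start.

Shape 2 is a regular polygon drawn with `<polygon>`. Its stroke #008000 means engrave at S160, F3957. After flipping Y the toolpath is (66.433,35.904) → (53.981,53.573) → (75.509,55.522) → (66.433,35.904), returning to the start.

; LightBurn 1.6.03
; GRBL device profile, absolute coords
G21
G90
G0 X184.571 Y121.448
M3 S160
G1 X173.983 Y134.924 F3957
G1 X187.459 Y145.512
G1 X198.047 Y132.036
G1 X184.571 Y121.448
M5
G0 X66.433 Y35.904
M3 S160
G1 X53.981 Y53.573 F3957
G1 X75.509 Y55.522
G1 X66.433 Y35.904
M5
G0 X0.000 Y0.000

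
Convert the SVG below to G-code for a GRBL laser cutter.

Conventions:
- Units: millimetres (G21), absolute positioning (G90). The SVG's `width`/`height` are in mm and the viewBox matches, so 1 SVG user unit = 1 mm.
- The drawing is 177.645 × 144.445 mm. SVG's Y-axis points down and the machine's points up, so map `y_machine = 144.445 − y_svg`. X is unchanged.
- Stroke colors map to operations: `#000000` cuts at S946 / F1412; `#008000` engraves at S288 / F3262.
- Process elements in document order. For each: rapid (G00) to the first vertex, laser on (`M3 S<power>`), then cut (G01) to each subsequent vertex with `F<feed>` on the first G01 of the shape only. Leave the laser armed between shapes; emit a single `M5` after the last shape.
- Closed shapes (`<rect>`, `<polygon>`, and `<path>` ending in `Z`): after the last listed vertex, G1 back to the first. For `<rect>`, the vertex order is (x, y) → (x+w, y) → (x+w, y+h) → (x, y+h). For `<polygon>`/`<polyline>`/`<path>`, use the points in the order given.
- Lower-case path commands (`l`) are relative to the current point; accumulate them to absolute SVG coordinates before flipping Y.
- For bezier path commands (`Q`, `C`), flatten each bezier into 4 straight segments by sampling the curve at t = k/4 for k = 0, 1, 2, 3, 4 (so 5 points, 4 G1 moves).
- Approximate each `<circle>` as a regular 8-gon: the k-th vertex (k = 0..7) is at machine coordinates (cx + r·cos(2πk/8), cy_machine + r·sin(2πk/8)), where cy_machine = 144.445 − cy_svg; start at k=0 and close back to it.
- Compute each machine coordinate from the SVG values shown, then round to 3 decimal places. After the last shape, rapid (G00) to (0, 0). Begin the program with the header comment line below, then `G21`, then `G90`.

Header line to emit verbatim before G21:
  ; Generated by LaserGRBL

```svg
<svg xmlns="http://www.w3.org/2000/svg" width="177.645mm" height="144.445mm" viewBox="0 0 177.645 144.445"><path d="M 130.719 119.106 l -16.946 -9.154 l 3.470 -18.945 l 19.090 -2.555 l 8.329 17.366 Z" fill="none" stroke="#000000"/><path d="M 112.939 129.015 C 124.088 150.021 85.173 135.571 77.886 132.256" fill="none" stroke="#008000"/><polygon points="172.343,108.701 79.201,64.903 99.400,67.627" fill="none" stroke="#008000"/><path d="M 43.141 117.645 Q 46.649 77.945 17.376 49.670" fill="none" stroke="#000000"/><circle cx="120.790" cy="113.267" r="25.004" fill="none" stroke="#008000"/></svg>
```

; Generated by LaserGRBL
G21
G90
G00 X130.719 Y25.339
M3 S946
G01 X113.773 Y34.493 F1412
G01 X117.243 Y53.438
G01 X136.333 Y55.993
G01 X144.662 Y38.627
G01 X130.719 Y25.339
G00 X112.939 Y15.430
M3 S288
G01 X113.190 Y5.596 F3262
G01 X102.326 Y4.689
G01 X88.005 Y8.343
G01 X77.886 Y12.189
G00 X172.343 Y35.744
M3 S288
G01 X79.201 Y79.542 F3262
G01 X99.400 Y76.818
G01 X172.343 Y35.744
G00 X43.141 Y26.800
M3 S946
G01 X42.846 Y45.936 F1412
G01 X38.454 Y63.644
G01 X29.964 Y79.923
G01 X17.376 Y94.775
G00 X145.794 Y31.178
M3 S288
G01 X138.470 Y48.858 F3262
G01 X120.790 Y56.182
G01 X103.110 Y48.858
G01 X95.786 Y31.178
G01 X103.110 Y13.498
G01 X120.790 Y6.174
G01 X138.470 Y13.498
G01 X145.794 Y31.178
M5
G00 X0.000 Y0.000

1 u = 1 mm; y_m = 144.445 − y.

[1] `<path>` regular polygon, #000000→cut S946 F1412: (130.719,25.339) → (113.773,34.493) → (117.243,53.438) → (136.333,55.993) → (144.662,38.627) → (130.719,25.339) (closed)

[2] `<path>` cubic bezier, #008000→engrave S288 F3262: (112.939,15.430) → (113.190,5.596) → (102.326,4.689) → (88.005,8.343) → (77.886,12.189)

[3] `<polygon>` closed polygon, #008000→engrave S288 F3262: (172.343,35.744) → (79.201,79.542) → (99.400,76.818) → (172.343,35.744) (closed)

[4] `<path>` quadratic bezier, #000000→cut S946 F1412: (43.141,26.800) → (42.846,45.936) → (38.454,63.644) → (29.964,79.923) → (17.376,94.775)

[5] `<circle>` circle, #008000→engrave S288 F3262: (145.794,31.178) → (138.470,48.858) → (120.790,56.182) → (103.110,48.858) → (95.786,31.178) → (103.110,13.498) → (120.790,6.174) → (138.470,13.498) → (145.794,31.178) (closed)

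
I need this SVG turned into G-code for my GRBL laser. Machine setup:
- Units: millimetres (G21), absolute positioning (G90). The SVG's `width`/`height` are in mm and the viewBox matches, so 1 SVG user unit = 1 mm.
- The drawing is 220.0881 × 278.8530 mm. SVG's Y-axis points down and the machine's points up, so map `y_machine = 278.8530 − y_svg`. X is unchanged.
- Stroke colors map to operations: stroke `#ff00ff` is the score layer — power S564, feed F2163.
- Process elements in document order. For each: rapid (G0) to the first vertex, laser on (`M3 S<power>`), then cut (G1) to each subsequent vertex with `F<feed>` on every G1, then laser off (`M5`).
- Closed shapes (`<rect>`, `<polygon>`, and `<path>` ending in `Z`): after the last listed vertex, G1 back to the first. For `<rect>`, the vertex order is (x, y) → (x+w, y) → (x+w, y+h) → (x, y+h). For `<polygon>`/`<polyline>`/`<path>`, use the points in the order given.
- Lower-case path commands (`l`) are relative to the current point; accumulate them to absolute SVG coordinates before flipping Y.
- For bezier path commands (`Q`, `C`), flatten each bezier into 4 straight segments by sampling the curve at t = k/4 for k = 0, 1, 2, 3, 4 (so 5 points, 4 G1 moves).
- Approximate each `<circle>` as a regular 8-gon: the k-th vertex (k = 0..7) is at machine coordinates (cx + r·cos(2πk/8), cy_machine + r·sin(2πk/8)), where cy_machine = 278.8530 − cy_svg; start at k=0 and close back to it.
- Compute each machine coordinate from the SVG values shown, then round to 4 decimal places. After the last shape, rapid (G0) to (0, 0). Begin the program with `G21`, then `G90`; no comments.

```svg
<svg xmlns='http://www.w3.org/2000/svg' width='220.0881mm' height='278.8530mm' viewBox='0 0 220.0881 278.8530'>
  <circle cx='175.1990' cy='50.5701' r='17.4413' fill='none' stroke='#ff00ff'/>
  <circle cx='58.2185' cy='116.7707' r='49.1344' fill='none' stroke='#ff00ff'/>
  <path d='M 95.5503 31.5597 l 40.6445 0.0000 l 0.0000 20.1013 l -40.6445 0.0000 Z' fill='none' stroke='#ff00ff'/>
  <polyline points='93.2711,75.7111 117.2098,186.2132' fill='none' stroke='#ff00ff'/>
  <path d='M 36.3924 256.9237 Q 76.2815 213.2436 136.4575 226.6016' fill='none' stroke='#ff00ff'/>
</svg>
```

G21
G90
G0 X192.6403 Y228.2829
M3 S564
G1 X187.5319 Y240.6158 F2163
G1 X175.1990 Y245.7242 F2163
G1 X162.8661 Y240.6158 F2163
G1 X157.7577 Y228.2829 F2163
G1 X162.8661 Y215.9500 F2163
G1 X175.1990 Y210.8416 F2163
G1 X187.5319 Y215.9500 F2163
G1 X192.6403 Y228.2829 F2163
M5
G0 X107.3529 Y162.0823
M3 S564
G1 X92.9618 Y196.8256 F2163
G1 X58.2185 Y211.2167 F2163
G1 X23.4752 Y196.8256 F2163
G1 X9.0841 Y162.0823 F2163
G1 X23.4752 Y127.3390 F2163
G1 X58.2185 Y112.9479 F2163
G1 X92.9618 Y127.3390 F2163
G1 X107.3529 Y162.0823 F2163
M5
G0 X95.5503 Y247.2933
M3 S564
G1 X136.1948 Y247.2933 F2163
G1 X136.1948 Y227.1920 F2163
G1 X95.5503 Y227.1920 F2163
G1 X95.5503 Y247.2933 F2163
M5
G0 X93.2711 Y203.1419
M3 S564
G1 X117.2098 Y92.6398 F2163
M5
G0 X36.3924 Y21.9293
M3 S564
G1 X57.6049 Y40.2045 F2163
G1 X81.3532 Y51.3499 F2163
G1 X107.6374 Y55.3655 F2163
G1 X136.4575 Y52.2514 F2163
M5
G0 X0.0000 Y0.0000

1 u = 1 mm; y_m = 278.8530 − y.

[1] `<circle>` circle, #ff00ff→score S564 F2163: (192.6403,228.2829) → (187.5319,240.6158) → (175.1990,245.7242) → (162.8661,240.6158) → (157.7577,228.2829) → (162.8661,215.9500) → (175.1990,210.8416) → (187.5319,215.9500) → (192.6403,228.2829) (closed)

[2] `<circle>` circle, #ff00ff→score S564 F2163: (107.3529,162.0823) → (92.9618,196.8256) → (58.2185,211.2167) → (23.4752,196.8256) → (9.0841,162.0823) → (23.4752,127.3390) → (58.2185,112.9479) → (92.9618,127.3390) → (107.3529,162.0823) (closed)

[3] `<path>` rectangle, #ff00ff→score S564 F2163: (95.5503,247.2933) → (136.1948,247.2933) → (136.1948,227.1920) → (95.5503,227.1920) → (95.5503,247.2933) (closed)

[4] `<polyline>` line segment, #ff00ff→score S564 F2163: (93.2711,203.1419) → (117.2098,92.6398)

[5] `<path>` quadratic bezier, #ff00ff→score S564 F2163: (36.3924,21.9293) → (57.6049,40.2045) → (81.3532,51.3499) → (107.6374,55.3655) → (136.4575,52.2514)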